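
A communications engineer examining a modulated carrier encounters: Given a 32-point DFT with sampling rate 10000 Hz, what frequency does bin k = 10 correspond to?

The frequency of DFT bin k is: f_k = k * f_s / N
f_10 = 10 * 10000 / 32 = 3125 Hz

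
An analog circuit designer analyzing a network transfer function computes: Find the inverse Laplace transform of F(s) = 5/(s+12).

Standard pair: k/(s+a) <-> k*e^(-at)*u(t)
With k=5, a=12: f(t) = 5*e^(-12t)*u(t)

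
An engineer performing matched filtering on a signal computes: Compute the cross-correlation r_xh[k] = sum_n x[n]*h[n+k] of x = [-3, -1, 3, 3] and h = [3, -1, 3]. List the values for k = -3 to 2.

Both sequences indexed from 0 and zero outside their support.
Lags with overlap: k = -3 to 2.
  r_xh[-3] = x[3]*h[0] = 9
  r_xh[-2] = x[2]*h[0] + x[3]*h[1] = 6
  r_xh[-1] = x[1]*h[0] + x[2]*h[1] + x[3]*h[2] = 3
  r_xh[0] = x[0]*h[0] + x[1]*h[1] + x[2]*h[2] = 1
  r_xh[1] = x[0]*h[1] + x[1]*h[2] = 0
  r_xh[2] = x[0]*h[2] = -9
r_xh = [9, 6, 3, 1, 0, -9] (for k = -3, ..., 2)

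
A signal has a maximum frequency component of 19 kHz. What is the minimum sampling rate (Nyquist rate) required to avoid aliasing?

By the Nyquist-Shannon sampling theorem,
the minimum sampling rate (Nyquist rate) must be at least 2 * f_max.
Nyquist rate = 2 * 19 kHz = 38 kHz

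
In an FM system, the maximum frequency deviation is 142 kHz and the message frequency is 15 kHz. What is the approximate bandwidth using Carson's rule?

Carson's rule: BW = 2*(delta_f + f_m)
= 2*(142 + 15) kHz = 314 kHz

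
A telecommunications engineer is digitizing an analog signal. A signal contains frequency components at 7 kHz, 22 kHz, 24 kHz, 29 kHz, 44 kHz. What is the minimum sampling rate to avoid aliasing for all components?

The highest frequency component is f_max = 44 kHz.
Nyquist rate = 2 * f_max = 2 * 44 kHz = 88 kHz.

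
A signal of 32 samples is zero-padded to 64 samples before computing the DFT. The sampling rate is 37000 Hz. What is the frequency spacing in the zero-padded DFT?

Original DFT: N = 32, resolution = f_s/N = 37000/32 = 4625/4 Hz
Zero-padded DFT: N = 64, resolution = f_s/N = 37000/64 = 4625/8 Hz
Zero-padding interpolates the spectrum (finer frequency grid)
but does NOT improve the true spectral resolution (ability to resolve close frequencies).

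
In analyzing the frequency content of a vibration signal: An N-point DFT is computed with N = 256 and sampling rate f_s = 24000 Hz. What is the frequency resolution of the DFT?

DFT frequency resolution = f_s / N
= 24000 / 256 = 375/4 Hz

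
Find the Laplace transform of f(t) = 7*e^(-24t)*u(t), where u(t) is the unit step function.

Standard Laplace transform pair:
e^(-at)*u(t) <-> 1/(s+a)
With a = 24: L{7*e^(-24t)*u(t)} = 7/(s+24), ROC: Re(s) > -24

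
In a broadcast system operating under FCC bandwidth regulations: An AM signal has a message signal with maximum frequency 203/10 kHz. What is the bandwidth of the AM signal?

In AM (double-sideband), the bandwidth is twice the message frequency.
BW = 2 * f_m = 2 * 203/10 kHz = 203/5 kHz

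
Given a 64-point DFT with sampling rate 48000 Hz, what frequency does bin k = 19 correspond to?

The frequency of DFT bin k is: f_k = k * f_s / N
f_19 = 19 * 48000 / 64 = 14250 Hz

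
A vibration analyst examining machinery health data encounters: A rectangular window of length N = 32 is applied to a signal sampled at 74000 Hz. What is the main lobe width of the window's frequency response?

For a rectangular window of length N,
the main lobe width in frequency is 2*f_s/N.
= 2*74000/32 = 4625 Hz
This determines the minimum frequency separation for resolving two sinusoids.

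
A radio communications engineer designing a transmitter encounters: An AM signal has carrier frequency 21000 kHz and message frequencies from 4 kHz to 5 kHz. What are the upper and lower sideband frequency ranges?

Upper sideband (USB) = fc + [fm_low, fm_high] = 21000 + [4, 5] = [21004, 21005] kHz
Lower sideband (LSB) = fc - [fm_high, fm_low] = 21000 - [5, 4] = [20995, 20996] kHz
Total occupied spectrum: 20995 kHz to 21005 kHz (plus carrier at 21000 kHz)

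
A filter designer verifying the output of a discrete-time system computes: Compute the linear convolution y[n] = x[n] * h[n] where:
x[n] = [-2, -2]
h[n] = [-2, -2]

y[n] = sum_k x[k]*h[n-k]. Output length = len(x) + len(h) - 1 = 2 + 2 - 1 = 3.
y[0] = -2*-2 = 4
y[1] = -2*-2 + -2*-2 = 8
y[2] = -2*-2 = 4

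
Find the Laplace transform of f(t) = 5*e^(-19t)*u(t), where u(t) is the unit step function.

Standard Laplace transform pair:
e^(-at)*u(t) <-> 1/(s+a)
With a = 19: L{5*e^(-19t)*u(t)} = 5/(s+19), ROC: Re(s) > -19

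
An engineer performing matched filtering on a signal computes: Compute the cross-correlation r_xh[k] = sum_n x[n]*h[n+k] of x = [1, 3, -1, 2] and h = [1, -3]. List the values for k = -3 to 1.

Both sequences indexed from 0 and zero outside their support.
Lags with overlap: k = -3 to 1.
  r_xh[-3] = x[3]*h[0] = 2
  r_xh[-2] = x[2]*h[0] + x[3]*h[1] = -7
  r_xh[-1] = x[1]*h[0] + x[2]*h[1] = 6
  r_xh[0] = x[0]*h[0] + x[1]*h[1] = -8
  r_xh[1] = x[0]*h[1] = -3
r_xh = [2, -7, 6, -8, -3] (for k = -3, ..., 1)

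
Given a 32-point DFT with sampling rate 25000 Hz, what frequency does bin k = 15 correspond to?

The frequency of DFT bin k is: f_k = k * f_s / N
f_15 = 15 * 25000 / 32 = 46875/4 Hz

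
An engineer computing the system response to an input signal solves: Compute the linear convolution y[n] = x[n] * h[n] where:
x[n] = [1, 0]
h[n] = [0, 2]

y[n] = sum_k x[k]*h[n-k]. Output length = len(x) + len(h) - 1 = 2 + 2 - 1 = 3.
y[0] = 1*0 = 0
y[1] = 0*0 + 1*2 = 2
y[2] = 0*2 = 0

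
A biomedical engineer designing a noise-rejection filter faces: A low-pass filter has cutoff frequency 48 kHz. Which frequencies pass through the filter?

A low-pass filter passes all frequencies below the cutoff frequency 48 kHz and attenuates higher frequencies.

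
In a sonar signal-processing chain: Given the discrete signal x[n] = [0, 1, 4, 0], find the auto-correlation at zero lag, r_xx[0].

The auto-correlation at zero lag r_xx[0] equals the signal energy.
r_xx[0] = sum of x[n]^2 = 0^2 + 1^2 + 4^2 + 0^2
= 0 + 1 + 16 + 0 = 17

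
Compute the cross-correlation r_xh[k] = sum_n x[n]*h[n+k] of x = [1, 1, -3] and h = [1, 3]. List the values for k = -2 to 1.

Both sequences indexed from 0 and zero outside their support.
Lags with overlap: k = -2 to 1.
  r_xh[-2] = x[2]*h[0] = -3
  r_xh[-1] = x[1]*h[0] + x[2]*h[1] = -8
  r_xh[0] = x[0]*h[0] + x[1]*h[1] = 4
  r_xh[1] = x[0]*h[1] = 3
r_xh = [-3, -8, 4, 3] (for k = -2, ..., 1)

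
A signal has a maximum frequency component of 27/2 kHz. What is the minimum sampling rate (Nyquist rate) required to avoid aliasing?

By the Nyquist-Shannon sampling theorem,
the minimum sampling rate (Nyquist rate) must be at least 2 * f_max.
Nyquist rate = 2 * 27/2 kHz = 27 kHz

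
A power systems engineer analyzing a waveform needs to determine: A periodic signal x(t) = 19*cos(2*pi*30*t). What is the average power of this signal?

Average power of A*cos(wt) is A^2/2.
P = 19^2 / 2 = 361/2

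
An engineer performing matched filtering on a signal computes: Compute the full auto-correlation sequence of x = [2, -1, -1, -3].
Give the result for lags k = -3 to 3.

r_xx[k] = sum_m x[m]*x[m+k], indexed from 0, for k = -3 to 3:
  r_xx[-3] = x[3]*x[0] = -6
  r_xx[-2] = x[2]*x[0] + x[3]*x[1] = 1
  r_xx[-1] = x[1]*x[0] + x[2]*x[1] + x[3]*x[2] = 2
  r_xx[0] = x[0]*x[0] + x[1]*x[1] + x[2]*x[2] + x[3]*x[3] = 15
  r_xx[1] = x[0]*x[1] + x[1]*x[2] + x[2]*x[3] = 2
  r_xx[2] = x[0]*x[2] + x[1]*x[3] = 1
  r_xx[3] = x[0]*x[3] = -6
r_xx = [-6, 1, 2, 15, 2, 1, -6]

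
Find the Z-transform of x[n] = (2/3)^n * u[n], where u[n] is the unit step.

The Z-transform of a^n * u[n] is z/(z-a) for |z| > |a|.
Here a = 2/3, so X(z) = z/(z - (2/3)) = 3z/(3z - 2)
ROC: |z| > 2/3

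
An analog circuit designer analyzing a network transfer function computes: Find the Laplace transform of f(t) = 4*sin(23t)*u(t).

Standard pair: sin(wt)*u(t) <-> w/(s^2+w^2)
With w = 23: L{4*sin(23t)*u(t)} = 92/(s^2+529)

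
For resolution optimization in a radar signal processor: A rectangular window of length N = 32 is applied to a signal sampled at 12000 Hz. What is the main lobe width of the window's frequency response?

For a rectangular window of length N,
the main lobe width in frequency is 2*f_s/N.
= 2*12000/32 = 750 Hz
This determines the minimum frequency separation for resolving two sinusoids.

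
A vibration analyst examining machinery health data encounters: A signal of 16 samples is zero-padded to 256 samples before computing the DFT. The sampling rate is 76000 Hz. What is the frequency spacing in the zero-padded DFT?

Original DFT: N = 16, resolution = f_s/N = 76000/16 = 4750 Hz
Zero-padded DFT: N = 256, resolution = f_s/N = 76000/256 = 2375/8 Hz
Zero-padding interpolates the spectrum (finer frequency grid)
but does NOT improve the true spectral resolution (ability to resolve close frequencies).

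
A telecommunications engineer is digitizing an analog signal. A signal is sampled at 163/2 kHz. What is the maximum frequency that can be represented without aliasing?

The maximum frequency that can be represented without aliasing
is the Nyquist frequency: f_max = f_s / 2 = 163/2 kHz / 2 = 163/4 kHz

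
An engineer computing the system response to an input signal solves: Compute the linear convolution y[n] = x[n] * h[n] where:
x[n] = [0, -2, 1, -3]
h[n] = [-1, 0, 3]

y[n] = sum_k x[k]*h[n-k]. Output length = len(x) + len(h) - 1 = 4 + 3 - 1 = 6.
y[0] = 0*-1 = 0
y[1] = -2*-1 + 0*0 = 2
y[2] = 1*-1 + -2*0 + 0*3 = -1
y[3] = -3*-1 + 1*0 + -2*3 = -3
y[4] = -3*0 + 1*3 = 3
y[5] = -3*3 = -9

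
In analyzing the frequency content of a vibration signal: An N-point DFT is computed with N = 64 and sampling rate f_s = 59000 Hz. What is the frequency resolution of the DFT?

DFT frequency resolution = f_s / N
= 59000 / 64 = 7375/8 Hz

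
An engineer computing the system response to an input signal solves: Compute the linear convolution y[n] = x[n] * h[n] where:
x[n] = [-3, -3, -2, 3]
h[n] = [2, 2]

y[n] = sum_k x[k]*h[n-k]. Output length = len(x) + len(h) - 1 = 4 + 2 - 1 = 5.
y[0] = -3*2 = -6
y[1] = -3*2 + -3*2 = -12
y[2] = -2*2 + -3*2 = -10
y[3] = 3*2 + -2*2 = 2
y[4] = 3*2 = 6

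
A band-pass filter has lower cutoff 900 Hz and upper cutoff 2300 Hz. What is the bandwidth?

Bandwidth = f_high - f_low
= 2300 Hz - 900 Hz = 1400 Hz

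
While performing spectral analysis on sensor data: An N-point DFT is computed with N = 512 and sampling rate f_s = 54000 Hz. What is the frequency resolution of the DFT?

DFT frequency resolution = f_s / N
= 54000 / 512 = 3375/32 Hz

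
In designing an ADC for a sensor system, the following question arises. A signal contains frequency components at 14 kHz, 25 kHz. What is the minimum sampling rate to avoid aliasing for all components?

The highest frequency component is f_max = 25 kHz.
Nyquist rate = 2 * f_max = 2 * 25 kHz = 50 kHz.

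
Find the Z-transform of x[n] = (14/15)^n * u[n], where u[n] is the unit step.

The Z-transform of a^n * u[n] is z/(z-a) for |z| > |a|.
Here a = 14/15, so X(z) = z/(z - (14/15)) = 15z/(15z - 14)
ROC: |z| > 14/15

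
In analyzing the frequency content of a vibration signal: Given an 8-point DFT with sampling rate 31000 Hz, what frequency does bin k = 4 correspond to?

The frequency of DFT bin k is: f_k = k * f_s / N
f_4 = 4 * 31000 / 8 = 15500 Hz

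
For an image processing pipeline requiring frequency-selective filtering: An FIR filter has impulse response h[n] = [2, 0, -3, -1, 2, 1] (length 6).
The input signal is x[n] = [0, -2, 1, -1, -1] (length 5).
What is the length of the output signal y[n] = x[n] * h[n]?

For linear convolution, the output length is:
len(y) = len(x) + len(h) - 1 = 5 + 6 - 1 = 10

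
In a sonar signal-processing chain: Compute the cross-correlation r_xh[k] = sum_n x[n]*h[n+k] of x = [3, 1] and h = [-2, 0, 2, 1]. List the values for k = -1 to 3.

Both sequences indexed from 0 and zero outside their support.
Lags with overlap: k = -1 to 3.
  r_xh[-1] = x[1]*h[0] = -2
  r_xh[0] = x[0]*h[0] + x[1]*h[1] = -6
  r_xh[1] = x[0]*h[1] + x[1]*h[2] = 2
  r_xh[2] = x[0]*h[2] + x[1]*h[3] = 7
  r_xh[3] = x[0]*h[3] = 3
r_xh = [-2, -6, 2, 7, 3] (for k = -1, ..., 3)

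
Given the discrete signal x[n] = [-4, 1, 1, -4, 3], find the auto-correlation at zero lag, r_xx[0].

The auto-correlation at zero lag r_xx[0] equals the signal energy.
r_xx[0] = sum of x[n]^2 = (-4)^2 + 1^2 + 1^2 + (-4)^2 + 3^2
= 16 + 1 + 1 + 16 + 9 = 43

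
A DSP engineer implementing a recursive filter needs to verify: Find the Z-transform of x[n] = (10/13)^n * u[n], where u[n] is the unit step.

The Z-transform of a^n * u[n] is z/(z-a) for |z| > |a|.
Here a = 10/13, so X(z) = z/(z - (10/13)) = 13z/(13z - 10)
ROC: |z| > 10/13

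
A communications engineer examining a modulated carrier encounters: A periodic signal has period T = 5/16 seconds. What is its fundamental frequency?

The fundamental frequency is the reciprocal of the period.
f = 1/T = 1/(5/16) = 16/5 Hz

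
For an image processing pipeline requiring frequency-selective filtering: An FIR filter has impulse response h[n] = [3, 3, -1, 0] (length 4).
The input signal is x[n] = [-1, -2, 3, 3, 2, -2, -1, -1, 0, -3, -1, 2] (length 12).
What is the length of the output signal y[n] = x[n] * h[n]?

For linear convolution, the output length is:
len(y) = len(x) + len(h) - 1 = 12 + 4 - 1 = 15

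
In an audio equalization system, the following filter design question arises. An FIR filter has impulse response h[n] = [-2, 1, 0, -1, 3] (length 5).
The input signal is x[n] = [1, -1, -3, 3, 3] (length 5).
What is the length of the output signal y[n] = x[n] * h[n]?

For linear convolution, the output length is:
len(y) = len(x) + len(h) - 1 = 5 + 5 - 1 = 9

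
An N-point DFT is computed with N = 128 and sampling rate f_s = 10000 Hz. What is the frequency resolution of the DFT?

DFT frequency resolution = f_s / N
= 10000 / 128 = 625/8 Hz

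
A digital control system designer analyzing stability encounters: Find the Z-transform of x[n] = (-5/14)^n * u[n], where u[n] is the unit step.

The Z-transform of a^n * u[n] is z/(z-a) for |z| > |a|.
Here a = -5/14, so X(z) = z/(z - (-5/14)) = 14z/(14z + 5)
ROC: |z| > 5/14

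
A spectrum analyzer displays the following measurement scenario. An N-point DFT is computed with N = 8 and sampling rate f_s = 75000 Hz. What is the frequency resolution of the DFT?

DFT frequency resolution = f_s / N
= 75000 / 8 = 9375 Hz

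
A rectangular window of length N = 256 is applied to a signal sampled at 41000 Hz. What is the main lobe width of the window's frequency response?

For a rectangular window of length N,
the main lobe width in frequency is 2*f_s/N.
= 2*41000/256 = 5125/16 Hz
This determines the minimum frequency separation for resolving two sinusoids.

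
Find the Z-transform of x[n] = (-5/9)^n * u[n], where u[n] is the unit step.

The Z-transform of a^n * u[n] is z/(z-a) for |z| > |a|.
Here a = -5/9, so X(z) = z/(z - (-5/9)) = 9z/(9z + 5)
ROC: |z| > 5/9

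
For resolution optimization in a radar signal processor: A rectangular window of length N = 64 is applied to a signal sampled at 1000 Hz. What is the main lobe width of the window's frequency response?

For a rectangular window of length N,
the main lobe width in frequency is 2*f_s/N.
= 2*1000/64 = 125/4 Hz
This determines the minimum frequency separation for resolving two sinusoids.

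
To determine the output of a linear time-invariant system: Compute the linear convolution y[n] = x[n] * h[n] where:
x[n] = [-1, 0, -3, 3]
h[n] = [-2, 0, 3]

y[n] = sum_k x[k]*h[n-k]. Output length = len(x) + len(h) - 1 = 4 + 3 - 1 = 6.
y[0] = -1*-2 = 2
y[1] = 0*-2 + -1*0 = 0
y[2] = -3*-2 + 0*0 + -1*3 = 3
y[3] = 3*-2 + -3*0 + 0*3 = -6
y[4] = 3*0 + -3*3 = -9
y[5] = 3*3 = 9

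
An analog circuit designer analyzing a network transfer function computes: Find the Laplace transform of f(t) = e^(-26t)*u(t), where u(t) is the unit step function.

Standard Laplace transform pair:
e^(-at)*u(t) <-> 1/(s+a)
With a = 26: L{e^(-26t)*u(t)} = 1/(s+26), ROC: Re(s) > -26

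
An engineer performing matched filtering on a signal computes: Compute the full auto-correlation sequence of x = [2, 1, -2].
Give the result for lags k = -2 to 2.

r_xx[k] = sum_m x[m]*x[m+k], indexed from 0, for k = -2 to 2:
  r_xx[-2] = x[2]*x[0] = -4
  r_xx[-1] = x[1]*x[0] + x[2]*x[1] = 0
  r_xx[0] = x[0]*x[0] + x[1]*x[1] + x[2]*x[2] = 9
  r_xx[1] = x[0]*x[1] + x[1]*x[2] = 0
  r_xx[2] = x[0]*x[2] = -4
r_xx = [-4, 0, 9, 0, -4]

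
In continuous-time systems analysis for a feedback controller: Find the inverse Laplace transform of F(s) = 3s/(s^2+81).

Standard pair: s/(s^2+w^2) <-> cos(wt)*u(t)
With k=3, w=9: f(t) = 3*cos(9t)*u(t)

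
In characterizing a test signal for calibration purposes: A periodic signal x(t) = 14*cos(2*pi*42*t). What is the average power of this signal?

Average power of A*cos(wt) is A^2/2.
P = 14^2 / 2 = 196/2 = 98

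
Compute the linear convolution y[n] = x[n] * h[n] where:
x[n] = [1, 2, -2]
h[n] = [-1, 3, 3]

y[n] = sum_k x[k]*h[n-k]. Output length = len(x) + len(h) - 1 = 3 + 3 - 1 = 5.
y[0] = 1*-1 = -1
y[1] = 2*-1 + 1*3 = 1
y[2] = -2*-1 + 2*3 + 1*3 = 11
y[3] = -2*3 + 2*3 = 0
y[4] = -2*3 = -6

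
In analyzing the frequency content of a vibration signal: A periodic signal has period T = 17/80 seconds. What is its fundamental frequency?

The fundamental frequency is the reciprocal of the period.
f = 1/T = 1/(17/80) = 80/17 Hz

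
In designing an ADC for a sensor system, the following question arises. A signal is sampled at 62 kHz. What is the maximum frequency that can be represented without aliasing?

The maximum frequency that can be represented without aliasing
is the Nyquist frequency: f_max = f_s / 2 = 62 kHz / 2 = 31 kHz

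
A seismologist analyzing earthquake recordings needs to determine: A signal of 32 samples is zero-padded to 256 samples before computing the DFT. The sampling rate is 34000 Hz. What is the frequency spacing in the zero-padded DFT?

Original DFT: N = 32, resolution = f_s/N = 34000/32 = 2125/2 Hz
Zero-padded DFT: N = 256, resolution = f_s/N = 34000/256 = 2125/16 Hz
Zero-padding interpolates the spectrum (finer frequency grid)
but does NOT improve the true spectral resolution (ability to resolve close frequencies).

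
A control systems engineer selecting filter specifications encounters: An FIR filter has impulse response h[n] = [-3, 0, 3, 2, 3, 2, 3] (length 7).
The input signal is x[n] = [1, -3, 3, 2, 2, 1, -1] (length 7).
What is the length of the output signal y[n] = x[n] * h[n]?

For linear convolution, the output length is:
len(y) = len(x) + len(h) - 1 = 7 + 7 - 1 = 13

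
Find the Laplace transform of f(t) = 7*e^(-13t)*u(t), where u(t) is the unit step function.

Standard Laplace transform pair:
e^(-at)*u(t) <-> 1/(s+a)
With a = 13: L{7*e^(-13t)*u(t)} = 7/(s+13), ROC: Re(s) > -13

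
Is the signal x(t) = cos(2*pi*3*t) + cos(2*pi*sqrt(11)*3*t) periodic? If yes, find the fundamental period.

f1 = 3 Hz, f2 = 3*sqrt(11) Hz
Ratio f2/f1 = sqrt(11), which is irrational.
Since the frequency ratio is irrational, no common period exists.
The signal is not periodic.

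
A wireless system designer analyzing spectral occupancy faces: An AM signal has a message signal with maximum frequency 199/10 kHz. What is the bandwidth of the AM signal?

In AM (double-sideband), the bandwidth is twice the message frequency.
BW = 2 * f_m = 2 * 199/10 kHz = 199/5 kHz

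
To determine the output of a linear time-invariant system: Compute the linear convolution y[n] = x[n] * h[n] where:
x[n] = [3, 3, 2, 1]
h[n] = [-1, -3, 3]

y[n] = sum_k x[k]*h[n-k]. Output length = len(x) + len(h) - 1 = 4 + 3 - 1 = 6.
y[0] = 3*-1 = -3
y[1] = 3*-1 + 3*-3 = -12
y[2] = 2*-1 + 3*-3 + 3*3 = -2
y[3] = 1*-1 + 2*-3 + 3*3 = 2
y[4] = 1*-3 + 2*3 = 3
y[5] = 1*3 = 3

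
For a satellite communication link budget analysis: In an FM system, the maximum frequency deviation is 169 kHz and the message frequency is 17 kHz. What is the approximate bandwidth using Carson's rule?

Carson's rule: BW = 2*(delta_f + f_m)
= 2*(169 + 17) kHz = 372 kHz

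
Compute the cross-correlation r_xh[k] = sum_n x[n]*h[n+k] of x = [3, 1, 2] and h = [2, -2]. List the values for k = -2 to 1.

Both sequences indexed from 0 and zero outside their support.
Lags with overlap: k = -2 to 1.
  r_xh[-2] = x[2]*h[0] = 4
  r_xh[-1] = x[1]*h[0] + x[2]*h[1] = -2
  r_xh[0] = x[0]*h[0] + x[1]*h[1] = 4
  r_xh[1] = x[0]*h[1] = -6
r_xh = [4, -2, 4, -6] (for k = -2, ..., 1)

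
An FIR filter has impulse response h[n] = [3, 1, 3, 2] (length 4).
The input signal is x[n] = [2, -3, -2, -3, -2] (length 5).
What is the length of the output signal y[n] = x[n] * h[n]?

For linear convolution, the output length is:
len(y) = len(x) + len(h) - 1 = 5 + 4 - 1 = 8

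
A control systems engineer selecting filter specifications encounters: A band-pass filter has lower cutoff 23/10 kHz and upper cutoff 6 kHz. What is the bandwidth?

Bandwidth = f_high - f_low
= 6 kHz - 23/10 kHz = 37/10 kHz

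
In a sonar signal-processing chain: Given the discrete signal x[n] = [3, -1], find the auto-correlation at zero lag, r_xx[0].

The auto-correlation at zero lag r_xx[0] equals the signal energy.
r_xx[0] = sum of x[n]^2 = 3^2 + (-1)^2
= 9 + 1 = 10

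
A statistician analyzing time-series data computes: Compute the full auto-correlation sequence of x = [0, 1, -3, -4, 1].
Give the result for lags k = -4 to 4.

r_xx[k] = sum_m x[m]*x[m+k], indexed from 0, for k = -4 to 4:
  r_xx[-4] = x[4]*x[0] = 0
  r_xx[-3] = x[3]*x[0] + x[4]*x[1] = 1
  r_xx[-2] = x[2]*x[0] + x[3]*x[1] + x[4]*x[2] = -7
  r_xx[-1] = x[1]*x[0] + x[2]*x[1] + x[3]*x[2] + x[4]*x[3] = 5
  r_xx[0] = x[0]*x[0] + x[1]*x[1] + x[2]*x[2] + x[3]*x[3] + x[4]*x[4] = 27
  r_xx[1] = x[0]*x[1] + x[1]*x[2] + x[2]*x[3] + x[3]*x[4] = 5
  r_xx[2] = x[0]*x[2] + x[1]*x[3] + x[2]*x[4] = -7
  r_xx[3] = x[0]*x[3] + x[1]*x[4] = 1
  r_xx[4] = x[0]*x[4] = 0
r_xx = [0, 1, -7, 5, 27, 5, -7, 1, 0]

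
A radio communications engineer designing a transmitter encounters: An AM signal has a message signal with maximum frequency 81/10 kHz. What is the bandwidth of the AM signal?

In AM (double-sideband), the bandwidth is twice the message frequency.
BW = 2 * f_m = 2 * 81/10 kHz = 81/5 kHz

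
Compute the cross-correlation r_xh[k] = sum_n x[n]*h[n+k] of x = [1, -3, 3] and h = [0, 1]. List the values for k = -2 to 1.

Both sequences indexed from 0 and zero outside their support.
Lags with overlap: k = -2 to 1.
  r_xh[-2] = x[2]*h[0] = 0
  r_xh[-1] = x[1]*h[0] + x[2]*h[1] = 3
  r_xh[0] = x[0]*h[0] + x[1]*h[1] = -3
  r_xh[1] = x[0]*h[1] = 1
r_xh = [0, 3, -3, 1] (for k = -2, ..., 1)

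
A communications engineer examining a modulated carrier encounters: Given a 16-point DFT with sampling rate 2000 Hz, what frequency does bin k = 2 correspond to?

The frequency of DFT bin k is: f_k = k * f_s / N
f_2 = 2 * 2000 / 16 = 250 Hz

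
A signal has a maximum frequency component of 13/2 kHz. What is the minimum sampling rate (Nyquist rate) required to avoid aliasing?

By the Nyquist-Shannon sampling theorem,
the minimum sampling rate (Nyquist rate) must be at least 2 * f_max.
Nyquist rate = 2 * 13/2 kHz = 13 kHz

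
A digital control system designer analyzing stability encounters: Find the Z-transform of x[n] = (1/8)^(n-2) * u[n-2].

Time-shifting property: if X(z) = Z{x[n]}, then Z{x[n-d]} = z^(-d) * X(z)
X(z) = z/(z - 1/8) for x[n] = (1/8)^n * u[n]
Z{x[n-2]} = z^(-2) * z/(z - 1/8) = z^(-1)/(z - 1/8)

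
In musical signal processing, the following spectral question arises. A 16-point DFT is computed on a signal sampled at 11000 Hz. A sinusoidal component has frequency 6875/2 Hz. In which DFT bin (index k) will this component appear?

DFT frequency resolution = f_s/N = 11000/16 = 1375/2 Hz
Bin index k = f_signal / resolution = 6875/2 / 1375/2 = 5
The signal frequency 6875/2 Hz falls in DFT bin k = 5.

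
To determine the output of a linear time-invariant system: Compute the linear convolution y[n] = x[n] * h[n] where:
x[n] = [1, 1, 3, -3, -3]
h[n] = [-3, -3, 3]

y[n] = sum_k x[k]*h[n-k]. Output length = len(x) + len(h) - 1 = 5 + 3 - 1 = 7.
y[0] = 1*-3 = -3
y[1] = 1*-3 + 1*-3 = -6
y[2] = 3*-3 + 1*-3 + 1*3 = -9
y[3] = -3*-3 + 3*-3 + 1*3 = 3
y[4] = -3*-3 + -3*-3 + 3*3 = 27
y[5] = -3*-3 + -3*3 = 0
y[6] = -3*3 = -9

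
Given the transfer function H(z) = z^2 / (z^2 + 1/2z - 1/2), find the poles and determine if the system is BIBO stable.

Poles are roots of the denominator: z^2 + 1/2z - 1/2 = 0.
Quadratic formula: z = [-(1/2) +/- sqrt((1/2)^2 - 4*(-1/2))] / 2
Discriminant = 1/4 + 2 = 9/4; sqrt = 3/2.
z = (-1/2 +/- 3/2) / 2 => z = 1/2 or z = -1.
|p1| = 1, |p2| = 1/2.
For BIBO stability, all poles must lie inside the unit circle (|p| < 1).
System is UNSTABLE since at least one |p| >= 1.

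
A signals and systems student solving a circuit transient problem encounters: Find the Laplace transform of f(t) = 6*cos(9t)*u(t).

Standard pair: cos(wt)*u(t) <-> s/(s^2+w^2)
With w = 9: L{6*cos(9t)*u(t)} = 6s/(s^2+81)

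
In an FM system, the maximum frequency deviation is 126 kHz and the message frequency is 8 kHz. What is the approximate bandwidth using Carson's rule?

Carson's rule: BW = 2*(delta_f + f_m)
= 2*(126 + 8) kHz = 268 kHz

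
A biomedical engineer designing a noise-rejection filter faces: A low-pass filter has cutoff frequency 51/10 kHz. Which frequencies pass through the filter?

A low-pass filter passes all frequencies below the cutoff frequency 51/10 kHz and attenuates higher frequencies.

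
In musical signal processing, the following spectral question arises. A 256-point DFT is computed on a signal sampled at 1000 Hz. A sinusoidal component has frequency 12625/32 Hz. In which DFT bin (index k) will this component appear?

DFT frequency resolution = f_s/N = 1000/256 = 125/32 Hz
Bin index k = f_signal / resolution = 12625/32 / 125/32 = 101
The signal frequency 12625/32 Hz falls in DFT bin k = 101.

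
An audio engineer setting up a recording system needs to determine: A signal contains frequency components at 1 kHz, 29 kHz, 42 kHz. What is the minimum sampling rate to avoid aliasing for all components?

The highest frequency component is f_max = 42 kHz.
Nyquist rate = 2 * f_max = 2 * 42 kHz = 84 kHz.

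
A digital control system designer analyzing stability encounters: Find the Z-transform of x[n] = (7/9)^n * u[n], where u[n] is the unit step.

The Z-transform of a^n * u[n] is z/(z-a) for |z| > |a|.
Here a = 7/9, so X(z) = z/(z - (7/9)) = 9z/(9z - 7)
ROC: |z| > 7/9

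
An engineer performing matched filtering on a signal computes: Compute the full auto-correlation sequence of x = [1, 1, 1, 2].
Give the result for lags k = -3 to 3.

r_xx[k] = sum_m x[m]*x[m+k], indexed from 0, for k = -3 to 3:
  r_xx[-3] = x[3]*x[0] = 2
  r_xx[-2] = x[2]*x[0] + x[3]*x[1] = 3
  r_xx[-1] = x[1]*x[0] + x[2]*x[1] + x[3]*x[2] = 4
  r_xx[0] = x[0]*x[0] + x[1]*x[1] + x[2]*x[2] + x[3]*x[3] = 7
  r_xx[1] = x[0]*x[1] + x[1]*x[2] + x[2]*x[3] = 4
  r_xx[2] = x[0]*x[2] + x[1]*x[3] = 3
  r_xx[3] = x[0]*x[3] = 2
r_xx = [2, 3, 4, 7, 4, 3, 2]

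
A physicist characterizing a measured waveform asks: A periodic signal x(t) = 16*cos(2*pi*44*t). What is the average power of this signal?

Average power of A*cos(wt) is A^2/2.
P = 16^2 / 2 = 256/2 = 128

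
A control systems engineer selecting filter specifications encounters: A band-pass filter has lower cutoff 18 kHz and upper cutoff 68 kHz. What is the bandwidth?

Bandwidth = f_high - f_low
= 68 kHz - 18 kHz = 50 kHz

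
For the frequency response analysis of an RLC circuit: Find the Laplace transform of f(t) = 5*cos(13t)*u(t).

Standard pair: cos(wt)*u(t) <-> s/(s^2+w^2)
With w = 13: L{5*cos(13t)*u(t)} = 5s/(s^2+169)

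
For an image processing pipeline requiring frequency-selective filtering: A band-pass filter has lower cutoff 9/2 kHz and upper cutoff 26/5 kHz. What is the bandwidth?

Bandwidth = f_high - f_low
= 26/5 kHz - 9/2 kHz = 7/10 kHz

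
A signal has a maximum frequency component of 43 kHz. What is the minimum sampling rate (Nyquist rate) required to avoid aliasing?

By the Nyquist-Shannon sampling theorem,
the minimum sampling rate (Nyquist rate) must be at least 2 * f_max.
Nyquist rate = 2 * 43 kHz = 86 kHz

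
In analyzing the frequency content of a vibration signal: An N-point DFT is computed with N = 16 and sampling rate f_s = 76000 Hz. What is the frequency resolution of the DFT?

DFT frequency resolution = f_s / N
= 76000 / 16 = 4750 Hz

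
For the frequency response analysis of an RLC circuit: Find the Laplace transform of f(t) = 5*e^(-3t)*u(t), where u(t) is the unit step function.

Standard Laplace transform pair:
e^(-at)*u(t) <-> 1/(s+a)
With a = 3: L{5*e^(-3t)*u(t)} = 5/(s+3), ROC: Re(s) > -3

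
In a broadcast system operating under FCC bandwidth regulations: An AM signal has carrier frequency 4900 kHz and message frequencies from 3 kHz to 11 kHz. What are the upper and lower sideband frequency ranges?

Upper sideband (USB) = fc + [fm_low, fm_high] = 4900 + [3, 11] = [4903, 4911] kHz
Lower sideband (LSB) = fc - [fm_high, fm_low] = 4900 - [11, 3] = [4889, 4897] kHz
Total occupied spectrum: 4889 kHz to 4911 kHz (plus carrier at 4900 kHz)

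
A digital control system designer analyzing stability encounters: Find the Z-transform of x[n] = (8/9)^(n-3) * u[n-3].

Time-shifting property: if X(z) = Z{x[n]}, then Z{x[n-d]} = z^(-d) * X(z)
X(z) = z/(z - 8/9) for x[n] = (8/9)^n * u[n]
Z{x[n-3]} = z^(-3) * z/(z - 8/9) = z^(-2)/(z - 8/9)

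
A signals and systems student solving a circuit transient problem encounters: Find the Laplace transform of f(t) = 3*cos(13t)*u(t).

Standard pair: cos(wt)*u(t) <-> s/(s^2+w^2)
With w = 13: L{3*cos(13t)*u(t)} = 3s/(s^2+169)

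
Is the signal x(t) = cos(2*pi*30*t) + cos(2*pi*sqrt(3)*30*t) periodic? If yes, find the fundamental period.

f1 = 30 Hz, f2 = 30*sqrt(3) Hz
Ratio f2/f1 = sqrt(3), which is irrational.
Since the frequency ratio is irrational, no common period exists.
The signal is not periodic.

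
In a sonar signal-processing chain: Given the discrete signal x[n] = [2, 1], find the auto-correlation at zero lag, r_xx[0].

The auto-correlation at zero lag r_xx[0] equals the signal energy.
r_xx[0] = sum of x[n]^2 = 2^2 + 1^2
= 4 + 1 = 5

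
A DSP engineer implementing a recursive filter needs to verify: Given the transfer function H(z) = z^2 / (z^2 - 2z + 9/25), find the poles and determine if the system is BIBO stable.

Poles are roots of the denominator: z^2 - 2z + 9/25 = 0.
Quadratic formula: z = [-(-2) +/- sqrt((-2)^2 - 4*(9/25))] / 2
Discriminant = 4 - 36/25 = 64/25; sqrt = 8/5.
z = (2 +/- 8/5) / 2 => z = 9/5 or z = 1/5.
|p1| = 9/5, |p2| = 1/5.
For BIBO stability, all poles must lie inside the unit circle (|p| < 1).
System is UNSTABLE since at least one |p| >= 1.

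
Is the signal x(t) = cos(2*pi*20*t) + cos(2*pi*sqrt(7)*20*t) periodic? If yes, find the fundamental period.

f1 = 20 Hz, f2 = 20*sqrt(7) Hz
Ratio f2/f1 = sqrt(7), which is irrational.
Since the frequency ratio is irrational, no common period exists.
The signal is not periodic.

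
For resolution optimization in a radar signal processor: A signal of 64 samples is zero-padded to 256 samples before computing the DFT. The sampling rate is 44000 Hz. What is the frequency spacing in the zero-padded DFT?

Original DFT: N = 64, resolution = f_s/N = 44000/64 = 1375/2 Hz
Zero-padded DFT: N = 256, resolution = f_s/N = 44000/256 = 1375/8 Hz
Zero-padding interpolates the spectrum (finer frequency grid)
but does NOT improve the true spectral resolution (ability to resolve close frequencies).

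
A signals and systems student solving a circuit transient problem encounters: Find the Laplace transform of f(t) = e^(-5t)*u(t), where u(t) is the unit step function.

Standard Laplace transform pair:
e^(-at)*u(t) <-> 1/(s+a)
With a = 5: L{e^(-5t)*u(t)} = 1/(s+5), ROC: Re(s) > -5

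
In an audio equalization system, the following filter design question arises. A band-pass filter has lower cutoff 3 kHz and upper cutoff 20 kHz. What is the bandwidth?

Bandwidth = f_high - f_low
= 20 kHz - 3 kHz = 17 kHz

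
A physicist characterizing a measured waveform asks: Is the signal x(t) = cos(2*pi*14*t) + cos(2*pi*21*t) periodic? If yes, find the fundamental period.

f1 = 14 Hz, f2 = 21 Hz
Period T1 = 1/14, T2 = 1/21
Ratio T1/T2 = 21/14, which is rational.
The signal is periodic with fundamental period T = 1/GCD(14,21) = 1/7 s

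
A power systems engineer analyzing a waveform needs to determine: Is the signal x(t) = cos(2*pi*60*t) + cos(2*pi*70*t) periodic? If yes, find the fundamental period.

f1 = 60 Hz, f2 = 70 Hz
Period T1 = 1/60, T2 = 1/70
Ratio T1/T2 = 70/60, which is rational.
The signal is periodic with fundamental period T = 1/GCD(60,70) = 1/10 s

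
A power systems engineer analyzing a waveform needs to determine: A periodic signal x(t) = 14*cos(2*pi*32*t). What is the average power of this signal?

Average power of A*cos(wt) is A^2/2.
P = 14^2 / 2 = 196/2 = 98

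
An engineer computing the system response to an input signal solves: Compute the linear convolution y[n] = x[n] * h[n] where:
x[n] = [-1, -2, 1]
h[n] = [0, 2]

y[n] = sum_k x[k]*h[n-k]. Output length = len(x) + len(h) - 1 = 3 + 2 - 1 = 4.
y[0] = -1*0 = 0
y[1] = -2*0 + -1*2 = -2
y[2] = 1*0 + -2*2 = -4
y[3] = 1*2 = 2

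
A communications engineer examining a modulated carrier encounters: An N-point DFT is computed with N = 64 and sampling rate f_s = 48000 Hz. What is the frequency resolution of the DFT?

DFT frequency resolution = f_s / N
= 48000 / 64 = 750 Hz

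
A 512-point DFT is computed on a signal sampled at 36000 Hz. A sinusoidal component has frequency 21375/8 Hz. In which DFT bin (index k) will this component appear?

DFT frequency resolution = f_s/N = 36000/512 = 1125/16 Hz
Bin index k = f_signal / resolution = 21375/8 / 1125/16 = 38
The signal frequency 21375/8 Hz falls in DFT bin k = 38.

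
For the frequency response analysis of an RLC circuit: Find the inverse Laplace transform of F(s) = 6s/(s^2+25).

Standard pair: s/(s^2+w^2) <-> cos(wt)*u(t)
With k=6, w=5: f(t) = 6*cos(5t)*u(t)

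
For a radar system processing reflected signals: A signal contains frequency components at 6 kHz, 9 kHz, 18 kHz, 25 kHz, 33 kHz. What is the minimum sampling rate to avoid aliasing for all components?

The highest frequency component is f_max = 33 kHz.
Nyquist rate = 2 * f_max = 2 * 33 kHz = 66 kHz.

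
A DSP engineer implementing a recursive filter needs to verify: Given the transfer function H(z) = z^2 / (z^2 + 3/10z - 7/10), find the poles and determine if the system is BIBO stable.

Poles are roots of the denominator: z^2 + 3/10z - 7/10 = 0.
Quadratic formula: z = [-(3/10) +/- sqrt((3/10)^2 - 4*(-7/10))] / 2
Discriminant = 9/100 + 14/5 = 289/100; sqrt = 17/10.
z = (-3/10 +/- 17/10) / 2 => z = 7/10 or z = -1.
|p1| = 1, |p2| = 7/10.
For BIBO stability, all poles must lie inside the unit circle (|p| < 1).
System is UNSTABLE since at least one |p| >= 1.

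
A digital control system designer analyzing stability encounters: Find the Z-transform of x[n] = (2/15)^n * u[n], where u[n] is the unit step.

The Z-transform of a^n * u[n] is z/(z-a) for |z| > |a|.
Here a = 2/15, so X(z) = z/(z - (2/15)) = 15z/(15z - 2)
ROC: |z| > 2/15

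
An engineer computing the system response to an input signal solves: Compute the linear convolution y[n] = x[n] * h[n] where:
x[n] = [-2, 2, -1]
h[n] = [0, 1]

y[n] = sum_k x[k]*h[n-k]. Output length = len(x) + len(h) - 1 = 3 + 2 - 1 = 4.
y[0] = -2*0 = 0
y[1] = 2*0 + -2*1 = -2
y[2] = -1*0 + 2*1 = 2
y[3] = -1*1 = -1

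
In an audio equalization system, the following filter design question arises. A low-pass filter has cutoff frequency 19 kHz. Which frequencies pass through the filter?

A low-pass filter passes all frequencies below the cutoff frequency 19 kHz and attenuates higher frequencies.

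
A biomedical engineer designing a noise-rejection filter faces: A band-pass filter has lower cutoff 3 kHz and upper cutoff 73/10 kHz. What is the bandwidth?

Bandwidth = f_high - f_low
= 73/10 kHz - 3 kHz = 43/10 kHz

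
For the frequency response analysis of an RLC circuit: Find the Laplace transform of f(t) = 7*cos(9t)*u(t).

Standard pair: cos(wt)*u(t) <-> s/(s^2+w^2)
With w = 9: L{7*cos(9t)*u(t)} = 7s/(s^2+81)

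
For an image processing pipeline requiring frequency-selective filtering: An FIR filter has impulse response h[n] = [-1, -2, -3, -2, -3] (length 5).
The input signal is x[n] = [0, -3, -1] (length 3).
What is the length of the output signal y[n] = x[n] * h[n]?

For linear convolution, the output length is:
len(y) = len(x) + len(h) - 1 = 3 + 5 - 1 = 7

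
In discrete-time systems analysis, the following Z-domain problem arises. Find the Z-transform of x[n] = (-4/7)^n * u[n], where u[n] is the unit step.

The Z-transform of a^n * u[n] is z/(z-a) for |z| > |a|.
Here a = -4/7, so X(z) = z/(z - (-4/7)) = 7z/(7z + 4)
ROC: |z| > 4/7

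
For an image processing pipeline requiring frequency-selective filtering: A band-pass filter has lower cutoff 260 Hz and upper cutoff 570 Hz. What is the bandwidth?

Bandwidth = f_high - f_low
= 570 Hz - 260 Hz = 310 Hz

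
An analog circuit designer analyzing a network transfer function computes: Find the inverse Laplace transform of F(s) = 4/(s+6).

Standard pair: k/(s+a) <-> k*e^(-at)*u(t)
With k=4, a=6: f(t) = 4*e^(-6t)*u(t)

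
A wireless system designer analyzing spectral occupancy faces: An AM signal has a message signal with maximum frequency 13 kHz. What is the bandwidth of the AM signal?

In AM (double-sideband), the bandwidth is twice the message frequency.
BW = 2 * f_m = 2 * 13 kHz = 26 kHz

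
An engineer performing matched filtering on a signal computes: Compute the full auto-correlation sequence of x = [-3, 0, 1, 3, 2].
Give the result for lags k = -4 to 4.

r_xx[k] = sum_m x[m]*x[m+k], indexed from 0, for k = -4 to 4:
  r_xx[-4] = x[4]*x[0] = -6
  r_xx[-3] = x[3]*x[0] + x[4]*x[1] = -9
  r_xx[-2] = x[2]*x[0] + x[3]*x[1] + x[4]*x[2] = -1
  r_xx[-1] = x[1]*x[0] + x[2]*x[1] + x[3]*x[2] + x[4]*x[3] = 9
  r_xx[0] = x[0]*x[0] + x[1]*x[1] + x[2]*x[2] + x[3]*x[3] + x[4]*x[4] = 23
  r_xx[1] = x[0]*x[1] + x[1]*x[2] + x[2]*x[3] + x[3]*x[4] = 9
  r_xx[2] = x[0]*x[2] + x[1]*x[3] + x[2]*x[4] = -1
  r_xx[3] = x[0]*x[3] + x[1]*x[4] = -9
  r_xx[4] = x[0]*x[4] = -6
r_xx = [-6, -9, -1, 9, 23, 9, -1, -9, -6]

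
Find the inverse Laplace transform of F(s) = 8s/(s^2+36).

Standard pair: s/(s^2+w^2) <-> cos(wt)*u(t)
With k=8, w=6: f(t) = 8*cos(6t)*u(t)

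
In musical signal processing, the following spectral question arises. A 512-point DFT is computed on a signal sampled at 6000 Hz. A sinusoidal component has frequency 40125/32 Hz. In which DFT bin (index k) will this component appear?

DFT frequency resolution = f_s/N = 6000/512 = 375/32 Hz
Bin index k = f_signal / resolution = 40125/32 / 375/32 = 107
The signal frequency 40125/32 Hz falls in DFT bin k = 107.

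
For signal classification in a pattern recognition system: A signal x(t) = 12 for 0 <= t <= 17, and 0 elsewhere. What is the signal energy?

Energy = integral of |x(t)|^2 dt over the signal duration
= 12^2 * 17 = 144 * 17 = 2448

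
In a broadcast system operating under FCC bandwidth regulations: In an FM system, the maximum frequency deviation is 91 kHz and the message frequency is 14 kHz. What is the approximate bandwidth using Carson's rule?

Carson's rule: BW = 2*(delta_f + f_m)
= 2*(91 + 14) kHz = 210 kHz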